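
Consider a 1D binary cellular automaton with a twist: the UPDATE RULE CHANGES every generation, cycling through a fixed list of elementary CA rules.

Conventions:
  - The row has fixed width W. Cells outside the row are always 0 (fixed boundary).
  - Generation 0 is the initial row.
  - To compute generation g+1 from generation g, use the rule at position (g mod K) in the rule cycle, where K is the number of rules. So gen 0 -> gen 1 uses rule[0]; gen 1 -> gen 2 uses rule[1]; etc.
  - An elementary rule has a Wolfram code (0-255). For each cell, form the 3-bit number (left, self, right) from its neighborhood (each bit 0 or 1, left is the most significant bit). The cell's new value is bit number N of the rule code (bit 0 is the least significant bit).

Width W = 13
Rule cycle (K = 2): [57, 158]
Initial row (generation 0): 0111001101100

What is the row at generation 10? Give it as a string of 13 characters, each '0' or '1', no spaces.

Gen 0: 0111001101100
Gen 1 (rule 57): 0100101011011
Gen 2 (rule 158): 1111101010010
Gen 3 (rule 57): 1000010101001
Gen 4 (rule 158): 1100110101111
Gen 5 (rule 57): 1010101011000
Gen 6 (rule 158): 1010101010100
Gen 7 (rule 57): 0101010101011
Gen 8 (rule 158): 1101010101010
Gen 9 (rule 57): 1010101010101
Gen 10 (rule 158): 1010101010101

Answer: 1010101010101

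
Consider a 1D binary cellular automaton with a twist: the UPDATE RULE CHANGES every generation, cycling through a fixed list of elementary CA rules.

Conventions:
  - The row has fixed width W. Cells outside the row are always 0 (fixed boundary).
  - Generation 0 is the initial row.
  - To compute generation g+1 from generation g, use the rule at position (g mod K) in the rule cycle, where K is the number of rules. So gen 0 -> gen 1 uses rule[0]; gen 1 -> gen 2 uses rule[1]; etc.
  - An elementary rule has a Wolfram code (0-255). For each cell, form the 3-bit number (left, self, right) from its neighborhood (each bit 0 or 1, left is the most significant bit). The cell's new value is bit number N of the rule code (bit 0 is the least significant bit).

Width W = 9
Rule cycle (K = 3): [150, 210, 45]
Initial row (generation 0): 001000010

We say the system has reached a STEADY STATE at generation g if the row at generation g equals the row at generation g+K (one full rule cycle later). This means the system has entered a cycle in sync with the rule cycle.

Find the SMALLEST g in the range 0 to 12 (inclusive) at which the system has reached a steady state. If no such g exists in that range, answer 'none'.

Answer: none

Derivation:
Gen 0: 001000010
Gen 1 (rule 150): 011100111
Gen 2 (rule 210): 101111011
Gen 3 (rule 45): 111000110
Gen 4 (rule 150): 010101001
Gen 5 (rule 210): 100000110
Gen 6 (rule 45): 101110100
Gen 7 (rule 150): 100100110
Gen 8 (rule 210): 011011011
Gen 9 (rule 45): 010110110
Gen 10 (rule 150): 110000001
Gen 11 (rule 210): 011000010
Gen 12 (rule 45): 010011010
Gen 13 (rule 150): 111100011
Gen 14 (rule 210): 011110101
Gen 15 (rule 45): 010001111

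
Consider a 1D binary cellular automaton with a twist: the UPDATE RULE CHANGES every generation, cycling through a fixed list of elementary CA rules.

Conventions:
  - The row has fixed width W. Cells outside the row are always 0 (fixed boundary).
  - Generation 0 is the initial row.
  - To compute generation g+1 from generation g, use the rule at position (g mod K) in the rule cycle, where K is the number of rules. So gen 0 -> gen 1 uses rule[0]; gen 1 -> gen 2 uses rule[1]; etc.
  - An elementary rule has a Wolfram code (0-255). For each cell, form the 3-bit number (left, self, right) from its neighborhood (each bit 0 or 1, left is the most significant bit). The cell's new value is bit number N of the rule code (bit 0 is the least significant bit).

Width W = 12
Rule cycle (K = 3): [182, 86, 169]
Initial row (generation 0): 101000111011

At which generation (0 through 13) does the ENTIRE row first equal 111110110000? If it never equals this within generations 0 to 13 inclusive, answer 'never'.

Answer: 12

Derivation:
Gen 0: 101000111011
Gen 1 (rule 182): 111101010100
Gen 2 (rule 86): 000101010110
Gen 3 (rule 169): 110010101100
Gen 4 (rule 182): 001111110010
Gen 5 (rule 86): 010000011111
Gen 6 (rule 169): 000111011110
Gen 7 (rule 182): 001010101101
Gen 8 (rule 86): 011010100101
Gen 9 (rule 169): 010101000010
Gen 10 (rule 182): 111111100111
Gen 11 (rule 86): 000000111001
Gen 12 (rule 169): 111110110000
Gen 13 (rule 182): 011101001000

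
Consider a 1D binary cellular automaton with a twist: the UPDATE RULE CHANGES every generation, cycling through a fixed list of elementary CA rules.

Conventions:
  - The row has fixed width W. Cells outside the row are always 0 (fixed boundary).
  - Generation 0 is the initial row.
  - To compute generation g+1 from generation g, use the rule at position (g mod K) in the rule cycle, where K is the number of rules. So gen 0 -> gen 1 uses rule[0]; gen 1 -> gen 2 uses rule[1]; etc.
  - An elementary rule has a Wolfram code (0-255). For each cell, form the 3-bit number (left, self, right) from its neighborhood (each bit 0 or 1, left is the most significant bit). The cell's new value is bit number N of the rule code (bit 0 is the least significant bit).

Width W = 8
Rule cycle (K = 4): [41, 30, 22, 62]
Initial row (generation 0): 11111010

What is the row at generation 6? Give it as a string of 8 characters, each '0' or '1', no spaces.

Gen 0: 11111010
Gen 1 (rule 41): 10000100
Gen 2 (rule 30): 11001110
Gen 3 (rule 22): 00110001
Gen 4 (rule 62): 01101011
Gen 5 (rule 41): 01010110
Gen 6 (rule 30): 11010101

Answer: 11010101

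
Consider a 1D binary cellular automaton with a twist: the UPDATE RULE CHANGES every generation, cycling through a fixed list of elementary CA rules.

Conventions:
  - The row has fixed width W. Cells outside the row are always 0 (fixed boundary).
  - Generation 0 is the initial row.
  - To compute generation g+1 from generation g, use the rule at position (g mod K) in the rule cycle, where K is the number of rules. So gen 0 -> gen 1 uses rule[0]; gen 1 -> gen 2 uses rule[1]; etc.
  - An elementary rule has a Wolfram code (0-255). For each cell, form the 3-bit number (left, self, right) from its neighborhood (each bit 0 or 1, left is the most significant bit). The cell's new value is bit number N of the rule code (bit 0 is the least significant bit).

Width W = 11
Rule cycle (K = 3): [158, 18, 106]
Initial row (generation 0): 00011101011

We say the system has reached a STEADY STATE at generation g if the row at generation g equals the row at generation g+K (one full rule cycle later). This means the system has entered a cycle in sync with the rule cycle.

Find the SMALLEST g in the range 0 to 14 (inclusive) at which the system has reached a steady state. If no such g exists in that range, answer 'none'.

Answer: 5

Derivation:
Gen 0: 00011101011
Gen 1 (rule 158): 00111001010
Gen 2 (rule 18): 01000110001
Gen 3 (rule 106): 10001110010
Gen 4 (rule 158): 11011101111
Gen 5 (rule 18): 00000000000
Gen 6 (rule 106): 00000000000
Gen 7 (rule 158): 00000000000
Gen 8 (rule 18): 00000000000
Gen 9 (rule 106): 00000000000
Gen 10 (rule 158): 00000000000
Gen 11 (rule 18): 00000000000
Gen 12 (rule 106): 00000000000
Gen 13 (rule 158): 00000000000
Gen 14 (rule 18): 00000000000
Gen 15 (rule 106): 00000000000
Gen 16 (rule 158): 00000000000
Gen 17 (rule 18): 00000000000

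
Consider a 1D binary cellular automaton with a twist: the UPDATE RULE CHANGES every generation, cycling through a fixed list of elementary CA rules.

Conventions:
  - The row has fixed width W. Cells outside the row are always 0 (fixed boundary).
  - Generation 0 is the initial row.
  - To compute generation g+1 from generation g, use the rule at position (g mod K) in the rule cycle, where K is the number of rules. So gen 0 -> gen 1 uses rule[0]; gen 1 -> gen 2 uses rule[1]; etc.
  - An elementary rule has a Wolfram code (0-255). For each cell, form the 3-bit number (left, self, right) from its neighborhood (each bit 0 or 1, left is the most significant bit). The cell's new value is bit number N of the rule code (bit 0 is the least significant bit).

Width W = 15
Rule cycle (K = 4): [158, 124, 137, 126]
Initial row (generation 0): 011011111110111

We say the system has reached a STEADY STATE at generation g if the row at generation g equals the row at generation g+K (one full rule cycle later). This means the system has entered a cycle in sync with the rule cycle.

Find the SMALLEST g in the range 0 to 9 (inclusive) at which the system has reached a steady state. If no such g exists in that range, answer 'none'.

Gen 0: 011011111110111
Gen 1 (rule 158): 110011111100110
Gen 2 (rule 124): 111010000110111
Gen 3 (rule 137): 110000110100110
Gen 4 (rule 126): 111001111111111
Gen 5 (rule 158): 110111111111110
Gen 6 (rule 124): 111100000000011
Gen 7 (rule 137): 111001111111010
Gen 8 (rule 126): 101111000001111
Gen 9 (rule 158): 101110100011110
Gen 10 (rule 124): 111011110010011
Gen 11 (rule 137): 110011100000010
Gen 12 (rule 126): 111110110000111
Gen 13 (rule 158): 111100101001110

Answer: none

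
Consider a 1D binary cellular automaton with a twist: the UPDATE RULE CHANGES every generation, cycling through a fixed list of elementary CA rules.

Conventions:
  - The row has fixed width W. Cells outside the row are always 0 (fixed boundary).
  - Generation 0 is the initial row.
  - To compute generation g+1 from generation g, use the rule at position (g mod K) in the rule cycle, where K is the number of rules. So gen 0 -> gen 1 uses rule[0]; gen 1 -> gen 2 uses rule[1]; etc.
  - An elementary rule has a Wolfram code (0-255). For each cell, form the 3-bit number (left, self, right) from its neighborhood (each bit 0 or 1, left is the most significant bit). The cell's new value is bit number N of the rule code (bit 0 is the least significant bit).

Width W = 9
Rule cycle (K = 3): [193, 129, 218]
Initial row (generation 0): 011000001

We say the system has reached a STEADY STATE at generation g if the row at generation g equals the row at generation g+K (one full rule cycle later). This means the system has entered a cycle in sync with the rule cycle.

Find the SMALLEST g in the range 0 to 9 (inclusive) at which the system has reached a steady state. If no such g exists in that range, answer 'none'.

Answer: 9

Derivation:
Gen 0: 011000001
Gen 1 (rule 193): 001011100
Gen 2 (rule 129): 100001001
Gen 3 (rule 218): 010010110
Gen 4 (rule 193): 000000010
Gen 5 (rule 129): 111111000
Gen 6 (rule 218): 111111100
Gen 7 (rule 193): 011111101
Gen 8 (rule 129): 001111000
Gen 9 (rule 218): 011111100
Gen 10 (rule 193): 001111101
Gen 11 (rule 129): 100111000
Gen 12 (rule 218): 011111100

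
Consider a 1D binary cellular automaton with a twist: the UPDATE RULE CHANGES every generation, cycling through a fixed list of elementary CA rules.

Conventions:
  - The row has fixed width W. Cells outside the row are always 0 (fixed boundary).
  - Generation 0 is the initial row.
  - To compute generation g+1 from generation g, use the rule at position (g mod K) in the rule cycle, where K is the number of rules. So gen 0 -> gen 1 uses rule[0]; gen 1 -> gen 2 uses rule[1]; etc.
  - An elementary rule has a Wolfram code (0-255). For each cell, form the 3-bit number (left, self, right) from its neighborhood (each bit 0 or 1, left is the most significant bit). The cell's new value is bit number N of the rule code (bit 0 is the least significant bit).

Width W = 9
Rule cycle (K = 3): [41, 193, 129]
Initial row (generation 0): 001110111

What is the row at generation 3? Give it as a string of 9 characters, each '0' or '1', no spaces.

Gen 0: 001110111
Gen 1 (rule 41): 101001100
Gen 2 (rule 193): 000000101
Gen 3 (rule 129): 111110000

Answer: 111110000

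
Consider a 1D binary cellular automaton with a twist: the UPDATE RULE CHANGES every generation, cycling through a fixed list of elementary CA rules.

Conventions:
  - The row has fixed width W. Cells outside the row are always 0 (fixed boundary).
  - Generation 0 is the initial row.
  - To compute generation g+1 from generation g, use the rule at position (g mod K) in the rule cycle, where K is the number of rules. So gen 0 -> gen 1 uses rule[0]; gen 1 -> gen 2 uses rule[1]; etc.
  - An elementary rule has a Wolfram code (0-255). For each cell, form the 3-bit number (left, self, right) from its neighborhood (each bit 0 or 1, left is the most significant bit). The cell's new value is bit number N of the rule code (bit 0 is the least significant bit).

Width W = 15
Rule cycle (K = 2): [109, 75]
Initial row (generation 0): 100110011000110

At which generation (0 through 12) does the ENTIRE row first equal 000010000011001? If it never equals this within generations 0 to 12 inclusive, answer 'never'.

Gen 0: 100110011000110
Gen 1 (rule 109): 100110011010110
Gen 2 (rule 75): 001110111000110
Gen 3 (rule 109): 101011101010110
Gen 4 (rule 75): 000010100000110
Gen 5 (rule 109): 111011101110110
Gen 6 (rule 75): 101010101010110
Gen 7 (rule 109): 111111111111110
Gen 8 (rule 75): 100000000000010
Gen 9 (rule 109): 101111111111010
Gen 10 (rule 75): 001000000001000
Gen 11 (rule 109): 101011111101011
Gen 12 (rule 75): 000010000100011

Answer: never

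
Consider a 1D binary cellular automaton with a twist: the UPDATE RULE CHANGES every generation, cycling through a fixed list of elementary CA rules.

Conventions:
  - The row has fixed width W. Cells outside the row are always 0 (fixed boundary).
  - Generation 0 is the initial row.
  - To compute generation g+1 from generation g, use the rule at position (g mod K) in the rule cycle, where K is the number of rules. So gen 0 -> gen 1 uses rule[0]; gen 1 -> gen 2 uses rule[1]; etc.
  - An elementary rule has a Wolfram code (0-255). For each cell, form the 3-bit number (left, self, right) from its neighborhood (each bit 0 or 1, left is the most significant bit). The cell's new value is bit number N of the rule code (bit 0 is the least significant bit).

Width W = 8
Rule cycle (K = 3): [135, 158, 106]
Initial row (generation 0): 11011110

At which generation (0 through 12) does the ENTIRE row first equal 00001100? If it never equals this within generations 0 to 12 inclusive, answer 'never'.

Gen 0: 11011110
Gen 1 (rule 135): 00001100
Gen 2 (rule 158): 00011010
Gen 3 (rule 106): 00111100
Gen 4 (rule 135): 11011001
Gen 5 (rule 158): 10010111
Gen 6 (rule 106): 00101101
Gen 7 (rule 135): 11100001
Gen 8 (rule 158): 11010011
Gen 9 (rule 106): 11100111
Gen 10 (rule 135): 01001010
Gen 11 (rule 158): 11111011
Gen 12 (rule 106): 10001111

Answer: 1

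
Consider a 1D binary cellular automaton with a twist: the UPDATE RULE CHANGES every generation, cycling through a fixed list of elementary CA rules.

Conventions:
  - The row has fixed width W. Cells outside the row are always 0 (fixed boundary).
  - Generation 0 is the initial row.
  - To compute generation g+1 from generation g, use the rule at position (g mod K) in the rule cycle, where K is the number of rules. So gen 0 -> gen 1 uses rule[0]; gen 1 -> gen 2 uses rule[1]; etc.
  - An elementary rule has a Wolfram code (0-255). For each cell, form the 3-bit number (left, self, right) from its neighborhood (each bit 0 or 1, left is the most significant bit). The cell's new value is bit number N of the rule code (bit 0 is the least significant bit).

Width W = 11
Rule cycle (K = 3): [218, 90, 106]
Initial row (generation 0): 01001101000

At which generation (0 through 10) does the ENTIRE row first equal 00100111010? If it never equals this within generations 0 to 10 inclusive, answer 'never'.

Gen 0: 01001101000
Gen 1 (rule 218): 10111100100
Gen 2 (rule 90): 00100111010
Gen 3 (rule 106): 01001101100
Gen 4 (rule 218): 10111101110
Gen 5 (rule 90): 00100101011
Gen 6 (rule 106): 01001010111
Gen 7 (rule 218): 10110000111
Gen 8 (rule 90): 00111001101
Gen 9 (rule 106): 01101011110
Gen 10 (rule 218): 11100011111

Answer: 2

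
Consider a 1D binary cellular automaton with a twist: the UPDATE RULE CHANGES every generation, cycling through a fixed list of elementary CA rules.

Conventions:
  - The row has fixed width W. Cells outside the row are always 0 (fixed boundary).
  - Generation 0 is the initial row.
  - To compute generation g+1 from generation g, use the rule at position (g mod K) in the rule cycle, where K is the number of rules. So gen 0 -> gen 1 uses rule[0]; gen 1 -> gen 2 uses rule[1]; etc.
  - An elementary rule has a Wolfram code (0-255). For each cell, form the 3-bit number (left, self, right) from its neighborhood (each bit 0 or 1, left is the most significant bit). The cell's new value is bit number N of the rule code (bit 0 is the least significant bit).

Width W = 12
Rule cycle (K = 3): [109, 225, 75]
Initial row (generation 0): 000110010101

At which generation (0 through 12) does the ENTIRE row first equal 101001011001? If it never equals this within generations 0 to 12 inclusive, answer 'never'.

Answer: never

Derivation:
Gen 0: 000110010101
Gen 1 (rule 109): 110110011111
Gen 2 (rule 225): 011010001111
Gen 3 (rule 75): 111000111001
Gen 4 (rule 109): 101010101001
Gen 5 (rule 225): 010101010000
Gen 6 (rule 75): 100000000111
Gen 7 (rule 109): 101111110101
Gen 8 (rule 225): 010111111010
Gen 9 (rule 75): 100100001000
Gen 10 (rule 109): 100101101011
Gen 11 (rule 225): 000010110101
Gen 12 (rule 75): 111100110000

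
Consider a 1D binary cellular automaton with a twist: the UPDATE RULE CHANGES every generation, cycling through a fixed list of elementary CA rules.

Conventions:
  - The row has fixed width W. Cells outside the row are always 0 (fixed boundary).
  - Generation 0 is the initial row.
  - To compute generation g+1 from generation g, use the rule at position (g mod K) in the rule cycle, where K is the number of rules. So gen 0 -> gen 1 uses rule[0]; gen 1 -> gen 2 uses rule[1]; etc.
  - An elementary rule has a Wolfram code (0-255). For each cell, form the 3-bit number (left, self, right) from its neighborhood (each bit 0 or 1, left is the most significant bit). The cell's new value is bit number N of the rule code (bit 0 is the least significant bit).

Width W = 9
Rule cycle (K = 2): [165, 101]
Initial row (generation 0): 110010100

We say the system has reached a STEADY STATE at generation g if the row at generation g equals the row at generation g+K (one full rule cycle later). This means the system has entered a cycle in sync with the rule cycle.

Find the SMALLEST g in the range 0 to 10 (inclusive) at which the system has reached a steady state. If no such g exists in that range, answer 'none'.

Answer: 3

Derivation:
Gen 0: 110010100
Gen 1 (rule 165): 000011101
Gen 2 (rule 101): 111000111
Gen 3 (rule 165): 010010010
Gen 4 (rule 101): 010010010
Gen 5 (rule 165): 010010010
Gen 6 (rule 101): 010010010
Gen 7 (rule 165): 010010010
Gen 8 (rule 101): 010010010
Gen 9 (rule 165): 010010010
Gen 10 (rule 101): 010010010
Gen 11 (rule 165): 010010010
Gen 12 (rule 101): 010010010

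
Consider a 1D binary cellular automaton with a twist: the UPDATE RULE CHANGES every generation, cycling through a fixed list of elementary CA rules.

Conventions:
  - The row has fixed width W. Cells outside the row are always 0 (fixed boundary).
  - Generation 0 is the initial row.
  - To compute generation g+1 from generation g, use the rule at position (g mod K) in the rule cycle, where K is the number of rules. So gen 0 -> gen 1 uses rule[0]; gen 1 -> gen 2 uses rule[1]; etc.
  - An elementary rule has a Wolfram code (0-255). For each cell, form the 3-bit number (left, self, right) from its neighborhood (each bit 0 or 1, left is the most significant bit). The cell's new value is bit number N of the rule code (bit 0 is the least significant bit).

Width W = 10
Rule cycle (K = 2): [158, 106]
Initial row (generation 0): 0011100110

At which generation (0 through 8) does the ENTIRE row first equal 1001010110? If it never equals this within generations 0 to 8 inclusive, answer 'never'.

Answer: 7

Derivation:
Gen 0: 0011100110
Gen 1 (rule 158): 0111011101
Gen 2 (rule 106): 1101110110
Gen 3 (rule 158): 1001100101
Gen 4 (rule 106): 0011101010
Gen 5 (rule 158): 0111001011
Gen 6 (rule 106): 1101010111
Gen 7 (rule 158): 1001010110
Gen 8 (rule 106): 0010101110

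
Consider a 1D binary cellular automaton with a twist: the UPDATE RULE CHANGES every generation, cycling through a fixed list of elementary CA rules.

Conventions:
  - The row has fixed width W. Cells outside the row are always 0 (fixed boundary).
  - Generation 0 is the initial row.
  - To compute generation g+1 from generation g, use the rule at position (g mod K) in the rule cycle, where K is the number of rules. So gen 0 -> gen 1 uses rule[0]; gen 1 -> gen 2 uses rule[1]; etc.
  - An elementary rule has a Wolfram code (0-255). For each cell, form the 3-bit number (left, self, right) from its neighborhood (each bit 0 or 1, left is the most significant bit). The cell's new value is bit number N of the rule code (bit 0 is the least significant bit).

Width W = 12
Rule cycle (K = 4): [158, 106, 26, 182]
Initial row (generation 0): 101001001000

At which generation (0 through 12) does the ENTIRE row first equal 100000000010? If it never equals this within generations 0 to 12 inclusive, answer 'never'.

Gen 0: 101001001000
Gen 1 (rule 158): 101111111100
Gen 2 (rule 106): 011000000100
Gen 3 (rule 26): 110100001010
Gen 4 (rule 182): 001110011111
Gen 5 (rule 158): 011101111110
Gen 6 (rule 106): 110111000010
Gen 7 (rule 26): 100100100101
Gen 8 (rule 182): 111111111111
Gen 9 (rule 158): 111111111110
Gen 10 (rule 106): 100000000010
Gen 11 (rule 26): 010000000101
Gen 12 (rule 182): 111000001111

Answer: 10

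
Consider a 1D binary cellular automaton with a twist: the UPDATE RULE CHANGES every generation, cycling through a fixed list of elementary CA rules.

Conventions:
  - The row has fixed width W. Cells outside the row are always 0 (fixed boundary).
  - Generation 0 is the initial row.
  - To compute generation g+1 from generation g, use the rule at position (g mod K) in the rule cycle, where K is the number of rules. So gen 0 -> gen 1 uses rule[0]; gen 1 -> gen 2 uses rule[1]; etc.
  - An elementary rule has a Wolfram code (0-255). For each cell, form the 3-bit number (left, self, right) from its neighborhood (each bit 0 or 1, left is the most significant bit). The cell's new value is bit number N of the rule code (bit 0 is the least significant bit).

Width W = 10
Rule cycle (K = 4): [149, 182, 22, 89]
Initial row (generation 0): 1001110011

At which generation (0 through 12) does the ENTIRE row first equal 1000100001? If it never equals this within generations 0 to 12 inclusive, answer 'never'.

Answer: never

Derivation:
Gen 0: 1001110011
Gen 1 (rule 149): 1100101000
Gen 2 (rule 182): 0011111100
Gen 3 (rule 22): 0100000010
Gen 4 (rule 89): 0011111001
Gen 5 (rule 149): 1001110101
Gen 6 (rule 182): 1110101111
Gen 7 (rule 22): 0000100000
Gen 8 (rule 89): 1110011111
Gen 9 (rule 149): 0101001110
Gen 10 (rule 182): 1111110101
Gen 11 (rule 22): 0000000101
Gen 12 (rule 89): 1111110000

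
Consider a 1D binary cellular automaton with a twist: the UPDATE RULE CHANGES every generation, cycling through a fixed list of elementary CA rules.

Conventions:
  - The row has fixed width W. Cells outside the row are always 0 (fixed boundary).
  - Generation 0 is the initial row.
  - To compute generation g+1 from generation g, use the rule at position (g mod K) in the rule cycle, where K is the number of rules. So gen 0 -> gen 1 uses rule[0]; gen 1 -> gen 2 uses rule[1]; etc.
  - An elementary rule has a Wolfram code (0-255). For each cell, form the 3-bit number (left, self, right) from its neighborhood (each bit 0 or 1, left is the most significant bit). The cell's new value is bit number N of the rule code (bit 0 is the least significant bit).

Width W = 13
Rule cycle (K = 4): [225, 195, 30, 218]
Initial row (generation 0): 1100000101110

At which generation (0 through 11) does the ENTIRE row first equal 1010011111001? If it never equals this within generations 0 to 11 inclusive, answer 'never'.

Answer: 6

Derivation:
Gen 0: 1100000101110
Gen 1 (rule 225): 0101110010110
Gen 2 (rule 195): 1000110100010
Gen 3 (rule 30): 1101100110111
Gen 4 (rule 218): 1101111110111
Gen 5 (rule 225): 0110111111011
Gen 6 (rule 195): 1010011111001
Gen 7 (rule 30): 1011110000111
Gen 8 (rule 218): 0011111001111
Gen 9 (rule 225): 1001111000111
Gen 10 (rule 195): 0010111011011
Gen 11 (rule 30): 0110100010010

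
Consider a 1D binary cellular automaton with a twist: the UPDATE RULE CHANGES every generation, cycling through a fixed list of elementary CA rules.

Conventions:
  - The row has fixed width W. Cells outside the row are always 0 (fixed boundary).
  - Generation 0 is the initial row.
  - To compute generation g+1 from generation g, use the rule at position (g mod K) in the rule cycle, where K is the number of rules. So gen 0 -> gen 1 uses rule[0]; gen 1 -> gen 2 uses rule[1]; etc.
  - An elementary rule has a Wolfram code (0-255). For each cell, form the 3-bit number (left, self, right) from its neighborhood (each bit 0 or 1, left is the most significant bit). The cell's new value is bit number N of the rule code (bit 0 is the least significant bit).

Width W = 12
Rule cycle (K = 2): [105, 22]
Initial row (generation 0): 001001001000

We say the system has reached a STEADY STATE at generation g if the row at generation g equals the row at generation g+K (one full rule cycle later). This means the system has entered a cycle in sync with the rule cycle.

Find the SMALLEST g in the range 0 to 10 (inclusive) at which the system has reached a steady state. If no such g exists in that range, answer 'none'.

Gen 0: 001001001000
Gen 1 (rule 105): 100000000011
Gen 2 (rule 22): 110000000100
Gen 3 (rule 105): 110111110001
Gen 4 (rule 22): 000000001011
Gen 5 (rule 105): 111111100111
Gen 6 (rule 22): 000000011000
Gen 7 (rule 105): 111111011011
Gen 8 (rule 22): 000000000000
Gen 9 (rule 105): 111111111111
Gen 10 (rule 22): 000000000000
Gen 11 (rule 105): 111111111111
Gen 12 (rule 22): 000000000000

Answer: 8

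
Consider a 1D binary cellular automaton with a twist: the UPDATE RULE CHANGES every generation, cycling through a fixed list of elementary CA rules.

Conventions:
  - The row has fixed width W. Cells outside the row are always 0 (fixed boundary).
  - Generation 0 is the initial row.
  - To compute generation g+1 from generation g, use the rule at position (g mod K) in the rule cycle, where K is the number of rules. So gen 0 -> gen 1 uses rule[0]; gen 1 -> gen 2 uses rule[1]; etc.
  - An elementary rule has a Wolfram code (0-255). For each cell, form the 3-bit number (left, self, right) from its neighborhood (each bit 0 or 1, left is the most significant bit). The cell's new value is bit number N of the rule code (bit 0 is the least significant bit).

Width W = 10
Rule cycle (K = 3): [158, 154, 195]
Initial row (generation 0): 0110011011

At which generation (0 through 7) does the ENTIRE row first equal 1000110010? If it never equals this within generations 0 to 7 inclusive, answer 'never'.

Gen 0: 0110011011
Gen 1 (rule 158): 1101110010
Gen 2 (rule 154): 1001101101
Gen 3 (rule 195): 0010100100
Gen 4 (rule 158): 0110111110
Gen 5 (rule 154): 1100111101
Gen 6 (rule 195): 0101011100
Gen 7 (rule 158): 1101011010

Answer: never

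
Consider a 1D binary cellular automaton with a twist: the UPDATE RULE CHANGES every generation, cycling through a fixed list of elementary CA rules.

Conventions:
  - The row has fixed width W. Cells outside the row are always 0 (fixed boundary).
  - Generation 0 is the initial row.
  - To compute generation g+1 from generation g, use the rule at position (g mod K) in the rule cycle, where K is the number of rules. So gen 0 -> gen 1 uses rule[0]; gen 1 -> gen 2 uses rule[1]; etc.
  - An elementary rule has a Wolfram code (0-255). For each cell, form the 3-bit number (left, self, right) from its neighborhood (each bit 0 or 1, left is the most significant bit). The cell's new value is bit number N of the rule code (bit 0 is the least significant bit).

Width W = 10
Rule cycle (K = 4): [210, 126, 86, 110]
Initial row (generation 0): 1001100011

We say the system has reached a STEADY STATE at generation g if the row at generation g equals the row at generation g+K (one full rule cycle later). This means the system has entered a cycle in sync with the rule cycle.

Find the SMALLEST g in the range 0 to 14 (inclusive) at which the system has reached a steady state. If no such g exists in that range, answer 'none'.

Answer: 11

Derivation:
Gen 0: 1001100011
Gen 1 (rule 210): 0110110101
Gen 2 (rule 126): 1111111111
Gen 3 (rule 86): 0000000001
Gen 4 (rule 110): 0000000011
Gen 5 (rule 210): 0000000101
Gen 6 (rule 126): 0000001111
Gen 7 (rule 86): 0000010001
Gen 8 (rule 110): 0000110011
Gen 9 (rule 210): 0001011101
Gen 10 (rule 126): 0011110111
Gen 11 (rule 86): 0100010001
Gen 12 (rule 110): 1100110011
Gen 13 (rule 210): 0111011101
Gen 14 (rule 126): 1101110111
Gen 15 (rule 86): 0100010001
Gen 16 (rule 110): 1100110011
Gen 17 (rule 210): 0111011101
Gen 18 (rule 126): 1101110111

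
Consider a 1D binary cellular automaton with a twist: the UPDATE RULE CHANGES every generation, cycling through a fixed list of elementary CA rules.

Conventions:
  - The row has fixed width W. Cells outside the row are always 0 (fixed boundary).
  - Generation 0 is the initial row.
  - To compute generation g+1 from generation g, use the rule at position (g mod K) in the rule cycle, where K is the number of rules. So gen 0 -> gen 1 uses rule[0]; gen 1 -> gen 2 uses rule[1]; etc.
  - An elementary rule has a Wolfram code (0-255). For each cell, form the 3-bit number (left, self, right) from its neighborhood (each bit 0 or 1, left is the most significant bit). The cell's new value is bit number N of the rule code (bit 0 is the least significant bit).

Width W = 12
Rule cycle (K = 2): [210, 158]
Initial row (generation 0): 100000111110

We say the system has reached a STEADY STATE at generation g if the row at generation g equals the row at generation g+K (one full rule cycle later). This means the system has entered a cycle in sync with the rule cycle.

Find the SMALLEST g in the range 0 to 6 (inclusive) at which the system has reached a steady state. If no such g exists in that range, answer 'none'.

Answer: 6

Derivation:
Gen 0: 100000111110
Gen 1 (rule 210): 010001011111
Gen 2 (rule 158): 111011011110
Gen 3 (rule 210): 011001001111
Gen 4 (rule 158): 110111111110
Gen 5 (rule 210): 010011111111
Gen 6 (rule 158): 111111111110
Gen 7 (rule 210): 011111111111
Gen 8 (rule 158): 111111111110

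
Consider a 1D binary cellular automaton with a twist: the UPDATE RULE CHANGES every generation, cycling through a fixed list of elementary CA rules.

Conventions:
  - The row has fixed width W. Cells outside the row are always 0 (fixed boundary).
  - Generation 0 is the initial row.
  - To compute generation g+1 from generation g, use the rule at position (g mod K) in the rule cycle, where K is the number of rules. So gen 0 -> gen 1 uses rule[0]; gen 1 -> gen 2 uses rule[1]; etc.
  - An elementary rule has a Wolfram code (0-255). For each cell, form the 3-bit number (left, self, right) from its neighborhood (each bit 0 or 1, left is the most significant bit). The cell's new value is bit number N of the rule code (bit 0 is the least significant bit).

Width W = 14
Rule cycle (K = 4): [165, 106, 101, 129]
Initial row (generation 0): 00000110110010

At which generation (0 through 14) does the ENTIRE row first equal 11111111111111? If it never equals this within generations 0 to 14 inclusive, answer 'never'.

Answer: 5

Derivation:
Gen 0: 00000110110010
Gen 1 (rule 165): 11110001000010
Gen 2 (rule 106): 10010010000100
Gen 3 (rule 101): 10010010110101
Gen 4 (rule 129): 00000000000000
Gen 5 (rule 165): 11111111111111
Gen 6 (rule 106): 10000000000001
Gen 7 (rule 101): 10111111111101
Gen 8 (rule 129): 00011111111000
Gen 9 (rule 165): 11001111110011
Gen 10 (rule 106): 11011000010111
Gen 11 (rule 101): 01101011011001
Gen 12 (rule 129): 00000000000000
Gen 13 (rule 165): 11111111111111
Gen 14 (rule 106): 10000000000001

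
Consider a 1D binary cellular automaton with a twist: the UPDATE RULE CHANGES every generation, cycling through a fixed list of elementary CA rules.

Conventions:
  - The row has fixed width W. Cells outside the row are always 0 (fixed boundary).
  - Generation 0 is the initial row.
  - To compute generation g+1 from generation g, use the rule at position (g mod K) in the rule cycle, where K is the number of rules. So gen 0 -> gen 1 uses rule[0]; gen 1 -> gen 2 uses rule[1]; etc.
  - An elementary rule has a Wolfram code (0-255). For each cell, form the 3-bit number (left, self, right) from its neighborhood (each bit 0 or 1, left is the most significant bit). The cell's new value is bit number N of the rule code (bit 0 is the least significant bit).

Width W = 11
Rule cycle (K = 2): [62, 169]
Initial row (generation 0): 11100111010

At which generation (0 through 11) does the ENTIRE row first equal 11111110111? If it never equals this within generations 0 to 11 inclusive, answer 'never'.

Gen 0: 11100111010
Gen 1 (rule 62): 10011100111
Gen 2 (rule 169): 00011000110
Gen 3 (rule 62): 00110101101
Gen 4 (rule 169): 10101011010
Gen 5 (rule 62): 11111110111
Gen 6 (rule 169): 11111101110
Gen 7 (rule 62): 10000011001
Gen 8 (rule 169): 00111010000
Gen 9 (rule 62): 01100111000
Gen 10 (rule 169): 01000110011
Gen 11 (rule 62): 11101101110

Answer: 5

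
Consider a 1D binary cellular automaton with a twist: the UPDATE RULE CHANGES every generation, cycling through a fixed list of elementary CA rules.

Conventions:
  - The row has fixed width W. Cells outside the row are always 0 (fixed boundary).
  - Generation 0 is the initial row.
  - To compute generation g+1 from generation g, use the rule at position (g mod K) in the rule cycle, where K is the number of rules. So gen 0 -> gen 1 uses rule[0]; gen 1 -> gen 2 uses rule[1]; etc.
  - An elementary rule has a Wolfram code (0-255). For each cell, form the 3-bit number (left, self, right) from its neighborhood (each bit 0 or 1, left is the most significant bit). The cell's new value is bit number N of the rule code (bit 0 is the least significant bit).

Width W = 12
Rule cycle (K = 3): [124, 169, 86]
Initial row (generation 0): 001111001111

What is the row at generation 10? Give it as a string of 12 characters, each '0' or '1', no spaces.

Answer: 100110111000

Derivation:
Gen 0: 001111001111
Gen 1 (rule 124): 001001101001
Gen 2 (rule 169): 100001010000
Gen 3 (rule 86): 110011011000
Gen 4 (rule 124): 111011111100
Gen 5 (rule 169): 110111111001
Gen 6 (rule 86): 010000001111
Gen 7 (rule 124): 011000001001
Gen 8 (rule 169): 010011100000
Gen 9 (rule 86): 111100110000
Gen 10 (rule 124): 100110111000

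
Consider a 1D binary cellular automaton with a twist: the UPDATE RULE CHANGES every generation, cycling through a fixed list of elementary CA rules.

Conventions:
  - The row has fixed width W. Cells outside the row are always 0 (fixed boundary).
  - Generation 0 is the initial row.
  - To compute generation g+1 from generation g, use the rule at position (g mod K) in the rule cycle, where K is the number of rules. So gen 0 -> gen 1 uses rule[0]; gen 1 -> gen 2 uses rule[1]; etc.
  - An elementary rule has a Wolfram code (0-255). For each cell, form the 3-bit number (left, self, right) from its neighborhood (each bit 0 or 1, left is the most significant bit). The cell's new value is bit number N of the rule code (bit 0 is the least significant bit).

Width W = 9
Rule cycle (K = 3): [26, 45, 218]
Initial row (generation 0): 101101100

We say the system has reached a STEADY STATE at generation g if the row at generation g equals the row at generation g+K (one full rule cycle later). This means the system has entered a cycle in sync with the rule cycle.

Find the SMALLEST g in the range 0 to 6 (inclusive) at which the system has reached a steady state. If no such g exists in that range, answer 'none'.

Gen 0: 101101100
Gen 1 (rule 26): 001001010
Gen 2 (rule 45): 101001110
Gen 3 (rule 218): 000111111
Gen 4 (rule 26): 001100000
Gen 5 (rule 45): 101001111
Gen 6 (rule 218): 000111111
Gen 7 (rule 26): 001100000
Gen 8 (rule 45): 101001111
Gen 9 (rule 218): 000111111

Answer: 3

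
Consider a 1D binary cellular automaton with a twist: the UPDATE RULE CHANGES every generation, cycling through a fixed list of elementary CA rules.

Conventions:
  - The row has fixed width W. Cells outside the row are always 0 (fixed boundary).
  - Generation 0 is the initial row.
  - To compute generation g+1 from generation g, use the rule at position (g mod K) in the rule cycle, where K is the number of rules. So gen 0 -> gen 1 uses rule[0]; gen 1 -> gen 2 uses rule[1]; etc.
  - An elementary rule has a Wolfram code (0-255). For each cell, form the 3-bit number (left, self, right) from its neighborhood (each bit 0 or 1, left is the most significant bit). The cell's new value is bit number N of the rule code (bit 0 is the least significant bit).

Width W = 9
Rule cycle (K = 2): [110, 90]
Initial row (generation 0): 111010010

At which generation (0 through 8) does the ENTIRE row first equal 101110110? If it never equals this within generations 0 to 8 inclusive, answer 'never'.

Gen 0: 111010010
Gen 1 (rule 110): 101110110
Gen 2 (rule 90): 001010111
Gen 3 (rule 110): 011111101
Gen 4 (rule 90): 110000100
Gen 5 (rule 110): 110001100
Gen 6 (rule 90): 111011110
Gen 7 (rule 110): 101110010
Gen 8 (rule 90): 001011101

Answer: 1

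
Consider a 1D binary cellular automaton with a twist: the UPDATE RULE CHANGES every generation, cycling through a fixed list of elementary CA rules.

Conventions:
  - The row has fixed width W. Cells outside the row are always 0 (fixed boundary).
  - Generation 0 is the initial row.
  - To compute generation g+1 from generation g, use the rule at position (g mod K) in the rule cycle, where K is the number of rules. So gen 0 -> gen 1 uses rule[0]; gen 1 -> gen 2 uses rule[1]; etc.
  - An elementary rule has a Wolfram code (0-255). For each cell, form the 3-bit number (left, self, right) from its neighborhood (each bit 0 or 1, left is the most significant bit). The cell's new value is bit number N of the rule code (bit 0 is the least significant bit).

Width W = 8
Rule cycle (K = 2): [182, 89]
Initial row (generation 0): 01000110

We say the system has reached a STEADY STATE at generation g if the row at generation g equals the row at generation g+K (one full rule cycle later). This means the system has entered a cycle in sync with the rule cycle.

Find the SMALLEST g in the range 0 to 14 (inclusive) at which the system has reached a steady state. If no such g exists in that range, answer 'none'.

Answer: none

Derivation:
Gen 0: 01000110
Gen 1 (rule 182): 11101001
Gen 2 (rule 89): 10100100
Gen 3 (rule 182): 11111110
Gen 4 (rule 89): 10000011
Gen 5 (rule 182): 11000100
Gen 6 (rule 89): 11110011
Gen 7 (rule 182): 01101100
Gen 8 (rule 89): 01101111
Gen 9 (rule 182): 10010110
Gen 10 (rule 89): 01000111
Gen 11 (rule 182): 11101010
Gen 12 (rule 89): 10100001
Gen 13 (rule 182): 11110011
Gen 14 (rule 89): 10011011
Gen 15 (rule 182): 11100100
Gen 16 (rule 89): 10110011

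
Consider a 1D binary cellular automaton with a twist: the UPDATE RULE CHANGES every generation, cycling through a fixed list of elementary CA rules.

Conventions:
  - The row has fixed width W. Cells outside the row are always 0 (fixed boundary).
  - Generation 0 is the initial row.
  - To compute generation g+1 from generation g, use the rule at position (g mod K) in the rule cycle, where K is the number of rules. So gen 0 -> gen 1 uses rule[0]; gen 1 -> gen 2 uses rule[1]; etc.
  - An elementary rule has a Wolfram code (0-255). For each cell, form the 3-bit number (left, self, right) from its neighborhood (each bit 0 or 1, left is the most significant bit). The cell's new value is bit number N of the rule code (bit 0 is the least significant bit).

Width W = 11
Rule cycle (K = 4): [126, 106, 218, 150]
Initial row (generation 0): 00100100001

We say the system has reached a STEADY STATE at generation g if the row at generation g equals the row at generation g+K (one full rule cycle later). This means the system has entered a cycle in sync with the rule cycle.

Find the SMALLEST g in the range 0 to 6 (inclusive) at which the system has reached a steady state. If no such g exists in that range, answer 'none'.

Gen 0: 00100100001
Gen 1 (rule 126): 01111110011
Gen 2 (rule 106): 11000010111
Gen 3 (rule 218): 11100100111
Gen 4 (rule 150): 01011111010
Gen 5 (rule 126): 11110001111
Gen 6 (rule 106): 10010011001
Gen 7 (rule 218): 01101111110
Gen 8 (rule 150): 10000111101
Gen 9 (rule 126): 11001100111
Gen 10 (rule 106): 11011101101

Answer: none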